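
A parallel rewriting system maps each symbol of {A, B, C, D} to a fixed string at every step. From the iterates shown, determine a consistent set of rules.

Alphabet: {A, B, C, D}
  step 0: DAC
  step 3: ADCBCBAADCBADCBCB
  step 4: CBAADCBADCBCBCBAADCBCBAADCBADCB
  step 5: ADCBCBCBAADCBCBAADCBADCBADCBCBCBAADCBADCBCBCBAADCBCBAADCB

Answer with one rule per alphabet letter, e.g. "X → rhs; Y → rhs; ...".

A->CB, B->CB, C->AD, D->A

  step 4 ⇒ step 5: CBAADCBADCBCBCBAADCBCBAADCBADCB ⇒ AD·CB·CB·CB·A·AD·CB·CB·A·AD·CB·AD·CB·AD·CB·CB·CB·A·AD·CB·AD·CB·CB·CB·A·AD·CB·CB·A·AD·CB
    A ↦ CB
    B ↦ CB
    C ↦ AD
    D ↦ A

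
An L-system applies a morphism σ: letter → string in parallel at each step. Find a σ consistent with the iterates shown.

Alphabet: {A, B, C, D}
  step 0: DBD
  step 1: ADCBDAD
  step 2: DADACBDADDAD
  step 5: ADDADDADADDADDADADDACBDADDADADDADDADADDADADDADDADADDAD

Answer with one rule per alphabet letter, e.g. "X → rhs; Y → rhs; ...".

A->D, B->CBD, C->A, D->AD

  step 1 ⇒ step 2: ADCBDAD ⇒ D·AD·A·CBD·AD·D·AD
    A ↦ D
    B ↦ CBD
    C ↦ A
    D ↦ AD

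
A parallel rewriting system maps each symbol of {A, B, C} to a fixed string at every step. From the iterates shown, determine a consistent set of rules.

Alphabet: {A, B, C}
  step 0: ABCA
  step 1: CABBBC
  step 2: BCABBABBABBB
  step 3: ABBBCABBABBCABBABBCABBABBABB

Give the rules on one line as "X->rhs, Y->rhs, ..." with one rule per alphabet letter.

  step 2 ⇒ step 3: BCABBABBABBB ⇒ ABB·B·C·ABB·ABB·C·ABB·ABB·C·ABB·ABB·ABB
    A ↦ C
    B ↦ ABB
    C ↦ B

A->C, B->ABB, C->B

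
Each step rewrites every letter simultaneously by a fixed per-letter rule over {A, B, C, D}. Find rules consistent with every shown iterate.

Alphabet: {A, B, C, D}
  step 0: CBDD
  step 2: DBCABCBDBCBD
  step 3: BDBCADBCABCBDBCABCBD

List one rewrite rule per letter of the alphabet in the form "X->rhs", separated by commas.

  step 2 ⇒ step 3: DBCABCBDBCBD ⇒ BD·BC·A·D·BC·A·BC·BD·BC·A·BC·BD
    A ↦ D
    B ↦ BC
    C ↦ A
    D ↦ BD

A->D, B->BC, C->A, D->BD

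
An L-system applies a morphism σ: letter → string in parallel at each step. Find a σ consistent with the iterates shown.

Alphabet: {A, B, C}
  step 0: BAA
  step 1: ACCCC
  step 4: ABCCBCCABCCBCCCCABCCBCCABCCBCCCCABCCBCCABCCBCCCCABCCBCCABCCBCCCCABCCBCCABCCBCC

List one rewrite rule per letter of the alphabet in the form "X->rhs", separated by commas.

  step 0 ⇒ step 1: BAA ⇒ A·CC·CC
    A ↦ CC
    B ↦ A
    C ↦ BCC  (constrained at step 1)

A->CC, B->A, C->BCC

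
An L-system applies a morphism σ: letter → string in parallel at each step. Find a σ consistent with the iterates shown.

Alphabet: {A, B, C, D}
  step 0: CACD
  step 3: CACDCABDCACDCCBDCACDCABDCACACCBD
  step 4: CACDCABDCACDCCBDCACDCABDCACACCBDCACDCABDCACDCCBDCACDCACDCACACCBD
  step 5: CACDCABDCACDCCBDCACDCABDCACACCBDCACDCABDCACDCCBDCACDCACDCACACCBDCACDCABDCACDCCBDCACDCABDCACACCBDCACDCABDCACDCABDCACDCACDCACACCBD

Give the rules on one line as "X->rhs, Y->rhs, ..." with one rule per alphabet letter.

  step 4 ⇒ step 5: CACDCABDCACDCCBDCACDCABDCACACCBDCACDCABDCACDCCBDCACDCACDCACACCBD ⇒ CA·CD·CA·BD·CA·CD·CC·BD·CA·CD·CA·BD·CA·CA·CC·BD·CA·CD·CA·BD·CA·CD·CC·BD·CA·CD·CA·CD·CA·CA·CC·BD·CA·CD·CA·BD·CA·CD·CC·BD·CA·CD·CA·BD·CA·CA·CC·BD·CA·CD·CA·BD·CA·CD·CA·BD·CA·CD·CA·CD·CA·CA·CC·BD
    A ↦ CD
    B ↦ CC
    C ↦ CA
    D ↦ BD

A->CD, B->CC, C->CA, D->BD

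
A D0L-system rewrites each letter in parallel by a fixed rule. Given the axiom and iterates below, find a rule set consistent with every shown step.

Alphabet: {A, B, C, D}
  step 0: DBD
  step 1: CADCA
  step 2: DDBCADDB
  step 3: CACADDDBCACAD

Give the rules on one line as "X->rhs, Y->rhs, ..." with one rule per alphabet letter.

A->DB, B->D, C->D, D->CA

  step 2 ⇒ step 3: DDBCADDB ⇒ CA·CA·D·D·DB·CA·CA·D
    A ↦ DB
    B ↦ D
    C ↦ D
    D ↦ CA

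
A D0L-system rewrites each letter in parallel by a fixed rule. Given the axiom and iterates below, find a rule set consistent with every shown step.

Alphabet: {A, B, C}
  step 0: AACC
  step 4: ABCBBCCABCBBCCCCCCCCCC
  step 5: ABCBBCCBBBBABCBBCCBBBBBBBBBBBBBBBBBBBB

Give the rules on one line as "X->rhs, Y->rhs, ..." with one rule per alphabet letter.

A->AB, B->C, C->BB

  step 4 ⇒ step 5: ABCBBCCABCBBCCCCCCCCCC ⇒ AB·C·BB·C·C·BB·BB·AB·C·BB·C·C·BB·BB·BB·BB·BB·BB·BB·BB·BB·BB
    A ↦ AB
    B ↦ C
    C ↦ BB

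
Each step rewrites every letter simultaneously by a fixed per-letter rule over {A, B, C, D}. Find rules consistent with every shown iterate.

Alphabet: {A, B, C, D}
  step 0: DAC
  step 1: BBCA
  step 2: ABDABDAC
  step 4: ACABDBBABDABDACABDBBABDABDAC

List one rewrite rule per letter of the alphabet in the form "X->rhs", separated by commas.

A->C, B->ABD, C->A, D->BB

  step 1 ⇒ step 2: BBCA ⇒ ABD·ABD·A·C
    A ↦ C
    B ↦ ABD
    C ↦ A
  step 0 ⇒ step 1: DAC ⇒ BB·C·A
    D ↦ BB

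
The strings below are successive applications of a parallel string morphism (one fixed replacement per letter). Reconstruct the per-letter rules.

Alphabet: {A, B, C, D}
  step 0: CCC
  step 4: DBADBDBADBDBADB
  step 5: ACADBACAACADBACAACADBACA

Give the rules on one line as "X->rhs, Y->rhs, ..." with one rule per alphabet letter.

  step 4 ⇒ step 5: DBADBDBADBDBADB ⇒ AC·A·DB·AC·A·AC·A·DB·AC·A·AC·A·DB·AC·A
    A ↦ DB
    B ↦ A
    D ↦ AC
    C ↦ A  (constrained at step 0)

A->DB, B->A, C->A, D->AC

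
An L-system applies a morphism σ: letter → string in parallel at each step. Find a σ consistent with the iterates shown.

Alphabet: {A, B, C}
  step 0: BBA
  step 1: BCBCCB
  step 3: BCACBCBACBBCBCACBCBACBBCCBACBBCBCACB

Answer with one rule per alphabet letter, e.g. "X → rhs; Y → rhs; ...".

A->CB, B->BC, C->ACB

  step 0 ⇒ step 1: BBA ⇒ BC·BC·CB
    A ↦ CB
    B ↦ BC
    C ↦ ACB  (constrained at step 1)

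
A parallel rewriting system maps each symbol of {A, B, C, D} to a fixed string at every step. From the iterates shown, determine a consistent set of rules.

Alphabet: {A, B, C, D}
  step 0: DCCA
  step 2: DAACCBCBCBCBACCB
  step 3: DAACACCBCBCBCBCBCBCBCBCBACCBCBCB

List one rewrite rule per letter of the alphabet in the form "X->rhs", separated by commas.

A->AC, B->CB, C->CB, D->DA

  step 2 ⇒ step 3: DAACCBCBCBCBACCB ⇒ DA·AC·AC·CB·CB·CB·CB·CB·CB·CB·CB·CB·AC·CB·CB·CB
    A ↦ AC
    B ↦ CB
    C ↦ CB
    D ↦ DA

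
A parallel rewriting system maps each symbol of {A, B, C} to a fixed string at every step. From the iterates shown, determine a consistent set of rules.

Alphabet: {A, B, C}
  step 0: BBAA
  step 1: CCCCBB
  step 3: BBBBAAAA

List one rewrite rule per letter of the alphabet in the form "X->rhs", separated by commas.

  step 0 ⇒ step 1: BBAA ⇒ CC·CC·B·B
    A ↦ B
    B ↦ CC
    C ↦ A  (constrained at step 1)

A->B, B->CC, C->A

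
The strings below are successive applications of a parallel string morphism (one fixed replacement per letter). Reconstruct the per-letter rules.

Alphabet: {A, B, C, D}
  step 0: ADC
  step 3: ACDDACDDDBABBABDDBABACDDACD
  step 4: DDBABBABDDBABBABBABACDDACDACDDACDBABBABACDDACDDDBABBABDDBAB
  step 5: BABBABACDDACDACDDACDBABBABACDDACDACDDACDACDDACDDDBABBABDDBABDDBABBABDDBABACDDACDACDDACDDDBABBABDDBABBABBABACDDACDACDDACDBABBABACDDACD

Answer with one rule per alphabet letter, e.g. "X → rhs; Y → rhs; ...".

A->D, B->ACD, C->D, D->BAB

  step 4 ⇒ step 5: DDBABBABDDBABBABBABACDDACDACDDACDBABBABACDDACDDDBABBABDDBAB ⇒ BAB·BAB·ACD·D·ACD·ACD·D·ACD·BAB·BAB·ACD·D·ACD·ACD·D·ACD·ACD·D·ACD·D·D·BAB·BAB·D·D·BAB·D·D·BAB·BAB·D·D·BAB·ACD·D·ACD·ACD·D·ACD·D·D·BAB·BAB·D·D·BAB·BAB·BAB·ACD·D·ACD·ACD·D·ACD·BAB·BAB·ACD·D·ACD
    A ↦ D
    B ↦ ACD
    C ↦ D
    D ↦ BAB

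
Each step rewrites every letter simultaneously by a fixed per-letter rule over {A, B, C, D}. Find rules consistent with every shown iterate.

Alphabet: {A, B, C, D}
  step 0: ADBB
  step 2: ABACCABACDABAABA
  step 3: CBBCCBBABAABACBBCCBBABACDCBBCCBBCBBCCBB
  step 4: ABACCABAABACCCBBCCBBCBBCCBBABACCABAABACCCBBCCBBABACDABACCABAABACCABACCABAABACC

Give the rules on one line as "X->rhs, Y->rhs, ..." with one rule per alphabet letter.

  step 3 ⇒ step 4: CBBCCBBABAABACBBCCBBABACDCBBCCBBCBBCCBB ⇒ ABA·C·C·ABA·ABA·C·C·CBB·C·CBB·CBB·C·CBB·ABA·C·C·ABA·ABA·C·C·CBB·C·CBB·ABA·CD·ABA·C·C·ABA·ABA·C·C·ABA·C·C·ABA·ABA·C·C
    A ↦ CBB
    B ↦ C
    C ↦ ABA
    D ↦ CD

A->CBB, B->C, C->ABA, D->CD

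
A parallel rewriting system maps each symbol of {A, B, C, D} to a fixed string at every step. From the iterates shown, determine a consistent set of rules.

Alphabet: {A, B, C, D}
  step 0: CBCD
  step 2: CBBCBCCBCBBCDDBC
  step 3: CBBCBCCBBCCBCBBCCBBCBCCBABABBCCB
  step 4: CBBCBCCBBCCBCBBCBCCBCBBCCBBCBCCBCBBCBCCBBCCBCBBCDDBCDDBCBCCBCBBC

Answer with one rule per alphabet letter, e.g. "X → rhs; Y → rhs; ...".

  step 3 ⇒ step 4: CBBCBCCBBCCBCBBCCBBCBCCBABABBCCB ⇒ CB·BC·BC·CB·BC·CB·CB·BC·BC·CB·CB·BC·CB·BC·BC·CB·CB·BC·BC·CB·BC·CB·CB·BC·DD·BC·DD·BC·BC·CB·CB·BC
    A ↦ DD
    B ↦ BC
    C ↦ CB
  step 2 ⇒ step 3: CBBCBCCBCBBCDDBC ⇒ CB·BC·BC·CB·BC·CB·CB·BC·CB·BC·BC·CB·AB·AB·BC·CB
    D ↦ AB

A->DD, B->BC, C->CB, D->AB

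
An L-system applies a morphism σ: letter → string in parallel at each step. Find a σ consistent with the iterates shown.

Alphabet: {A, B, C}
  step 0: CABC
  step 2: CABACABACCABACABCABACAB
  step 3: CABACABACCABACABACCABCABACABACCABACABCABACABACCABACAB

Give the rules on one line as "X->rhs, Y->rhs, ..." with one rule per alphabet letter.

  step 2 ⇒ step 3: CABACABACCABACABCABACAB ⇒ CAB·AC·AB·AC·CAB·AC·AB·AC·CAB·CAB·AC·AB·AC·CAB·AC·AB·CAB·AC·AB·AC·CAB·AC·AB
    A ↦ AC
    B ↦ AB
    C ↦ CAB

A->AC, B->AB, C->CAB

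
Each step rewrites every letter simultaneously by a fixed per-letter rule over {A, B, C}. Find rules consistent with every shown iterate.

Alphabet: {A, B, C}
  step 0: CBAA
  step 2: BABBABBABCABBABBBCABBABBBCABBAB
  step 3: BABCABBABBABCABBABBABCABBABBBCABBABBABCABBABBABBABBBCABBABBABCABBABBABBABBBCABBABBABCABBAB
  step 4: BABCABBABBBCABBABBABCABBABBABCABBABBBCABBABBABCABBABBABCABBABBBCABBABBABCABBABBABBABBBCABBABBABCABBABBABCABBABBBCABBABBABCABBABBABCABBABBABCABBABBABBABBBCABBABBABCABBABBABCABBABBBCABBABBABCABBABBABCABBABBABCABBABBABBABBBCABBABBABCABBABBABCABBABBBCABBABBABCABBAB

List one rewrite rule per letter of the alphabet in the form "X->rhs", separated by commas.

  step 3 ⇒ step 4: BABCABBABBABCABBABBABCABBABBBCABBABBABCABBABBABBABBBCABBABBABCABBABBABBABBBCABBABBABCABBAB ⇒ BAB·CAB·BAB·BB·CAB·BAB·BAB·CAB·BAB·BAB·CAB·BAB·BB·CAB·BAB·BAB·CAB·BAB·BAB·CAB·BAB·BB·CAB·BAB·BAB·CAB·BAB·BAB·BAB·BB·CAB·BAB·BAB·CAB·BAB·BAB·CAB·BAB·BB·CAB·BAB·BAB·CAB·BAB·BAB·CAB·BAB·BAB·CAB·BAB·BAB·BAB·BB·CAB·BAB·BAB·CAB·BAB·BAB·CAB·BAB·BB·CAB·BAB·BAB·CAB·BAB·BAB·CAB·BAB·BAB·CAB·BAB·BAB·BAB·BB·CAB·BAB·BAB·CAB·BAB·BAB·CAB·BAB·BB·CAB·BAB·BAB·CAB·BAB
    A ↦ CAB
    B ↦ BAB
    C ↦ BB

A->CAB, B->BAB, C->BB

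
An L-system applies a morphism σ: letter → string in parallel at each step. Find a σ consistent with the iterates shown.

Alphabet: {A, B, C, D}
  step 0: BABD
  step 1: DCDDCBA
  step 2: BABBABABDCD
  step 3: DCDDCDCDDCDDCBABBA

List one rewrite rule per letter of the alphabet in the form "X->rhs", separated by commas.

  step 2 ⇒ step 3: BABBABABDCD ⇒ DC·D·DC·DC·D·DC·D·DC·BA·B·BA
    A ↦ D
    B ↦ DC
    C ↦ B
    D ↦ BA

A->D, B->DC, C->B, D->BA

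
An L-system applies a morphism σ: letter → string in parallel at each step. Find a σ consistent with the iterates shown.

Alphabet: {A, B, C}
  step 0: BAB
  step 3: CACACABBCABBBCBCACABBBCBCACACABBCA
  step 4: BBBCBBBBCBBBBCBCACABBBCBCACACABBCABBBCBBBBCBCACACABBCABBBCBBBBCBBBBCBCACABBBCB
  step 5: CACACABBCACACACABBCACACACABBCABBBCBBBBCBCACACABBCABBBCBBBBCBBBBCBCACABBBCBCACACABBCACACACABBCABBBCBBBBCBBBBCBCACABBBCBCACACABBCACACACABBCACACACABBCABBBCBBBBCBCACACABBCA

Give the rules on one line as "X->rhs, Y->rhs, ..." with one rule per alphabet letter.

A->BCB, B->CA, C->BB

  step 4 ⇒ step 5: BBBCBBBBCBBBBCBCACABBBCBCACACABBCABBBCBBBBCBCACACABBCABBBCBBBBCBBBBCBCACABBBCB ⇒ CA·CA·CA·BB·CA·CA·CA·CA·BB·CA·CA·CA·CA·BB·CA·BB·BCB·BB·BCB·CA·CA·CA·BB·CA·BB·BCB·BB·BCB·BB·BCB·CA·CA·BB·BCB·CA·CA·CA·BB·CA·CA·CA·CA·BB·CA·BB·BCB·BB·BCB·BB·BCB·CA·CA·BB·BCB·CA·CA·CA·BB·CA·CA·CA·CA·BB·CA·CA·CA·CA·BB·CA·BB·BCB·BB·BCB·CA·CA·CA·BB·CA
    A ↦ BCB
    B ↦ CA
    C ↦ BB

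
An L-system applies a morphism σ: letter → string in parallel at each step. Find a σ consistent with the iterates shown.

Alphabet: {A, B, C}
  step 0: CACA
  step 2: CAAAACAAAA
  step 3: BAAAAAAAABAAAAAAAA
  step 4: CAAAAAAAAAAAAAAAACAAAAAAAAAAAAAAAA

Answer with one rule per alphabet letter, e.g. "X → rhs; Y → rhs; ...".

A->AA, B->C, C->B

  step 3 ⇒ step 4: BAAAAAAAABAAAAAAAA ⇒ C·AA·AA·AA·AA·AA·AA·AA·AA·C·AA·AA·AA·AA·AA·AA·AA·AA
    A ↦ AA
    B ↦ C
  step 2 ⇒ step 3: CAAAACAAAA ⇒ B·AA·AA·AA·AA·B·AA·AA·AA·AA
    C ↦ B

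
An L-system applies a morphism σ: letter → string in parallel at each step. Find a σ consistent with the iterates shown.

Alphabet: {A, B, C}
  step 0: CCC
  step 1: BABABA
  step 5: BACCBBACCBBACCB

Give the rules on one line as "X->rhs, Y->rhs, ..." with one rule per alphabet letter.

  step 0 ⇒ step 1: CCC ⇒ BA·BA·BA
    C ↦ BA
    A ↦ B  (constrained at step 1)
    B ↦ C  (constrained at step 1)

A->B, B->C, C->BA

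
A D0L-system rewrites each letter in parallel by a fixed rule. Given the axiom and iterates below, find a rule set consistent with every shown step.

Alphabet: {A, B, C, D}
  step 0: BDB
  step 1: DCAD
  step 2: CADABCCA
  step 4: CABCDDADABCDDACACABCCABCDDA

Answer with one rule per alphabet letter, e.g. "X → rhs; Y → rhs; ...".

A->BC, B->D, C->DA, D->CA

  step 1 ⇒ step 2: DCAD ⇒ CA·DA·BC·CA
    A ↦ BC
    C ↦ DA
    D ↦ CA
  step 0 ⇒ step 1: BDB ⇒ D·CA·D
    B ↦ D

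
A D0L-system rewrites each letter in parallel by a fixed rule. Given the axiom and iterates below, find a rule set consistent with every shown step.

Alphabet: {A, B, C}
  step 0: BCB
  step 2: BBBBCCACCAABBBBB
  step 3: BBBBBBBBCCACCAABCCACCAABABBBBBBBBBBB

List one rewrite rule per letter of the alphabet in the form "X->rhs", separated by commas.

  step 2 ⇒ step 3: BBBBCCACCAABBBBB ⇒ BB·BB·BB·BB·CCA·CCA·AB·CCA·CCA·AB·AB·BB·BB·BB·BB·BB
    A ↦ AB
    B ↦ BB
    C ↦ CCA

A->AB, B->BB, C->CCA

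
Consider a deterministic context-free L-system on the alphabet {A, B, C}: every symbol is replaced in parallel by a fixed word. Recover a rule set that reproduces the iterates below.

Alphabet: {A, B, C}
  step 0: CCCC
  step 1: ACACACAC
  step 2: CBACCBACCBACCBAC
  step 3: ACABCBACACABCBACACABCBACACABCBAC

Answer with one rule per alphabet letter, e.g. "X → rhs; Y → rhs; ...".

A->CB, B->AB, C->AC

  step 2 ⇒ step 3: CBACCBACCBACCBAC ⇒ AC·AB·CB·AC·AC·AB·CB·AC·AC·AB·CB·AC·AC·AB·CB·AC
    A ↦ CB
    B ↦ AB
    C ↦ AC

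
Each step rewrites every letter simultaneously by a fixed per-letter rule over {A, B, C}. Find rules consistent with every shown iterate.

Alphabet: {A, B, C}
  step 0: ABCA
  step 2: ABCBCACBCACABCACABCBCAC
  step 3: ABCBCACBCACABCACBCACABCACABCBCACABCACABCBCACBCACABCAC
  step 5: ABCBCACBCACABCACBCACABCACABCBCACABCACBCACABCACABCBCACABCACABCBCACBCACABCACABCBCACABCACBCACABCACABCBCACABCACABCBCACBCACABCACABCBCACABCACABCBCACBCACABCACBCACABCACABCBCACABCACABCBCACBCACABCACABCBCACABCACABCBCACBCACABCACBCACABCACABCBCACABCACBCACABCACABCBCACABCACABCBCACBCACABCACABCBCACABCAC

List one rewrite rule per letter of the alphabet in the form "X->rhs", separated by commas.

A->ABC, B->BC, C->AC

  step 2 ⇒ step 3: ABCBCACBCACABCACABCBCAC ⇒ ABC·BC·AC·BC·AC·ABC·AC·BC·AC·ABC·AC·ABC·BC·AC·ABC·AC·ABC·BC·AC·BC·AC·ABC·AC
    A ↦ ABC
    B ↦ BC
    C ↦ AC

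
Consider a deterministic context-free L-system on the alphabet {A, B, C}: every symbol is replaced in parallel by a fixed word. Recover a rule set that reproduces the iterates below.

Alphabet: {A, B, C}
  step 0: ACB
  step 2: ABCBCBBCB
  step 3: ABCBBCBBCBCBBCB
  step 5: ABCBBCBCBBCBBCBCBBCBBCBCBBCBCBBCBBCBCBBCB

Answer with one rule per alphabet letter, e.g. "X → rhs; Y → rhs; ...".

  step 2 ⇒ step 3: ABCBCBBCB ⇒ AB·CB·B·CB·B·CB·CB·B·CB
    A ↦ AB
    B ↦ CB
    C ↦ B

A->AB, B->CB, C->B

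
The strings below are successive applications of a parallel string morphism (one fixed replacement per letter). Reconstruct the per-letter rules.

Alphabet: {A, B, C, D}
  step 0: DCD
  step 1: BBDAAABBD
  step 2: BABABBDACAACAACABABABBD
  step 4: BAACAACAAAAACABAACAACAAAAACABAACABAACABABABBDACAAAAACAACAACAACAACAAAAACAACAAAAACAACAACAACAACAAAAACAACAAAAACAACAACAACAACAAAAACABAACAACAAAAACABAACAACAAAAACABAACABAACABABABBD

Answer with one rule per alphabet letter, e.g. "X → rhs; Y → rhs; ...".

  step 1 ⇒ step 2: BBDAAABBD ⇒ BA·BA·BBD·ACA·ACA·ACA·BA·BA·BBD
    A ↦ ACA
    B ↦ BA
    D ↦ BBD
  step 0 ⇒ step 1: DCD ⇒ BBD·AAA·BBD
    C ↦ AAA

A->ACA, B->BA, C->AAA, D->BBD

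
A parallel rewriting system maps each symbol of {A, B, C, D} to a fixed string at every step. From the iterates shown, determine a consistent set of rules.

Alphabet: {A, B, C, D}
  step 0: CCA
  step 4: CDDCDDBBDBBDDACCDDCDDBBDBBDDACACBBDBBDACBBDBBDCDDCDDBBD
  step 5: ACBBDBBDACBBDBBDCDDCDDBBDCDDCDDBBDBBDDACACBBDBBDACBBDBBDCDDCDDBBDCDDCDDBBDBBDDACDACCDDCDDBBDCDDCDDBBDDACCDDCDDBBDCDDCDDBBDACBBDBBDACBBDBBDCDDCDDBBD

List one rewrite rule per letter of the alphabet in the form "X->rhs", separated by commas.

A->D, B->CDD, C->AC, D->BBD

  step 4 ⇒ step 5: CDDCDDBBDBBDDACCDDCDDBBDBBDDACACBBDBBDACBBDBBDCDDCDDBBD ⇒ AC·BBD·BBD·AC·BBD·BBD·CDD·CDD·BBD·CDD·CDD·BBD·BBD·D·AC·AC·BBD·BBD·AC·BBD·BBD·CDD·CDD·BBD·CDD·CDD·BBD·BBD·D·AC·D·AC·CDD·CDD·BBD·CDD·CDD·BBD·D·AC·CDD·CDD·BBD·CDD·CDD·BBD·AC·BBD·BBD·AC·BBD·BBD·CDD·CDD·BBD
    A ↦ D
    B ↦ CDD
    C ↦ AC
    D ↦ BBD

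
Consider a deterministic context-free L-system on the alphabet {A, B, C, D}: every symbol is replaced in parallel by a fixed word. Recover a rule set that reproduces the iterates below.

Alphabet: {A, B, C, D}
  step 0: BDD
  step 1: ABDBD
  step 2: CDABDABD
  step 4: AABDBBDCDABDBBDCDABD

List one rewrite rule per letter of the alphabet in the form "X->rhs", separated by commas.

A->CD, B->A, C->B, D->BD

  step 1 ⇒ step 2: ABDBD ⇒ CD·A·BD·A·BD
    A ↦ CD
    B ↦ A
    D ↦ BD
    C ↦ B  (constrained at step 2)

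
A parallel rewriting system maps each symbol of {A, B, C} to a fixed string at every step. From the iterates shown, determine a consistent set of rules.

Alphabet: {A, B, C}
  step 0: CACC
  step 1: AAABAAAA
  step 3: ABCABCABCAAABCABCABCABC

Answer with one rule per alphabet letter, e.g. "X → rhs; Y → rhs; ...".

  step 0 ⇒ step 1: CACC ⇒ AA·AB·AA·AA
    A ↦ AB
    C ↦ AA
    B ↦ C  (constrained at step 1)

A->AB, B->C, C->AA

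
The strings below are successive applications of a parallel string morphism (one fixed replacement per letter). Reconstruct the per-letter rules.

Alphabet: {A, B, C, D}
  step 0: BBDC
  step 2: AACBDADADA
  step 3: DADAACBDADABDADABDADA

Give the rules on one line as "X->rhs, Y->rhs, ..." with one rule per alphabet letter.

A->DA, B->C, C->A, D->BDA

  step 2 ⇒ step 3: AACBDADADA ⇒ DA·DA·A·C·BDA·DA·BDA·DA·BDA·DA
    A ↦ DA
    B ↦ C
    C ↦ A
    D ↦ BDA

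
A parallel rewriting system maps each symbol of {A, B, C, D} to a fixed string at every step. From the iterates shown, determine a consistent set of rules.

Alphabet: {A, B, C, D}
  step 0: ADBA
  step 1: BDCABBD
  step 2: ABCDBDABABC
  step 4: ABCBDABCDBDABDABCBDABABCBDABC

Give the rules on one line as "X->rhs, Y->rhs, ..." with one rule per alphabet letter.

A->BD, B->AB, C->D, D->C

  step 1 ⇒ step 2: BDCABBD ⇒ AB·C·D·BD·AB·AB·C
    A ↦ BD
    B ↦ AB
    C ↦ D
    D ↦ C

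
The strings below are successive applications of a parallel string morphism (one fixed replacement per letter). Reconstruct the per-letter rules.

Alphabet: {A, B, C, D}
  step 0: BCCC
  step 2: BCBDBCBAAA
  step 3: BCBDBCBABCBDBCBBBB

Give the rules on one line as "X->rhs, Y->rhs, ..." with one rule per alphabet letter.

  step 2 ⇒ step 3: BCBDBCBAAA ⇒ BCB·D·BCB·A·BCB·D·BCB·B·B·B
    A ↦ B
    B ↦ BCB
    C ↦ D
    D ↦ A

A->B, B->BCB, C->D, D->A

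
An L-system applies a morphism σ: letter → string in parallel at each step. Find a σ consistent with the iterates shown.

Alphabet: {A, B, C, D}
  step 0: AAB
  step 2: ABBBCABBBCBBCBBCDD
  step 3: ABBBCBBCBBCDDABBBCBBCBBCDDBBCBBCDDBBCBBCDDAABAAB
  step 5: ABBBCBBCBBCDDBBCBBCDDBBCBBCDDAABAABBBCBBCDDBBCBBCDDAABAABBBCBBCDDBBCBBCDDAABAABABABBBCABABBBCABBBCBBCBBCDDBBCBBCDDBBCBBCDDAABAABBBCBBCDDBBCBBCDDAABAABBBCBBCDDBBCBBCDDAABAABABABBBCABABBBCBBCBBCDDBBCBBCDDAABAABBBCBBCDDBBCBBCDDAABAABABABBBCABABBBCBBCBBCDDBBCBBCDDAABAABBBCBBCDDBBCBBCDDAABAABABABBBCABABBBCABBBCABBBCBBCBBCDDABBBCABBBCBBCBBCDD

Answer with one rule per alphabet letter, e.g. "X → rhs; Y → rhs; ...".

  step 2 ⇒ step 3: ABBBCABBBCBBCBBCDD ⇒ AB·BBC·BBC·BBC·DD·AB·BBC·BBC·BBC·DD·BBC·BBC·DD·BBC·BBC·DD·AAB·AAB
    A ↦ AB
    B ↦ BBC
    C ↦ DD
    D ↦ AAB

A->AB, B->BBC, C->DD, D->AAB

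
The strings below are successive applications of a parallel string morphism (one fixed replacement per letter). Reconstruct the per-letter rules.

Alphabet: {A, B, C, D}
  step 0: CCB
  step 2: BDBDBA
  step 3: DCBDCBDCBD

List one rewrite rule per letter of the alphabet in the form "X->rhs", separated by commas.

  step 2 ⇒ step 3: BDBDBA ⇒ DC·B·DC·B·DC·BD
    A ↦ BD
    B ↦ DC
    D ↦ B
    C ↦ A  (constrained at step 0)

A->BD, B->DC, C->A, D->B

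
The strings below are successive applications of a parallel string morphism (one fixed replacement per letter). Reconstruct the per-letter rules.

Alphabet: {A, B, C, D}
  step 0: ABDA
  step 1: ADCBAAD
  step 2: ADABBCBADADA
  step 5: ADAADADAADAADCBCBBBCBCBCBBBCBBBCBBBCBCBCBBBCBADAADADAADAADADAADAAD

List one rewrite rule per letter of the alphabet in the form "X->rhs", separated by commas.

  step 1 ⇒ step 2: ADCBAAD ⇒ AD·A·BB·CB·AD·AD·A
    A ↦ AD
    B ↦ CB
    C ↦ BB
    D ↦ A

A->AD, B->CB, C->BB, D->A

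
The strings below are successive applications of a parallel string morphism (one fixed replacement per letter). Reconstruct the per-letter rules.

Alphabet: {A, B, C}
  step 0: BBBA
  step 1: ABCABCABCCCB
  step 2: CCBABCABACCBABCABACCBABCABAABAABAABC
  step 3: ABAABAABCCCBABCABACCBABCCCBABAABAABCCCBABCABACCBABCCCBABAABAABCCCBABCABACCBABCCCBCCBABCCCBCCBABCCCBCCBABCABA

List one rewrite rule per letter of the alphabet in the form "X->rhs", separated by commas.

  step 2 ⇒ step 3: CCBABCABACCBABCABACCBABCABAABAABAABC ⇒ ABA·ABA·ABC·CCB·ABC·ABA·CCB·ABC·CCB·ABA·ABA·ABC·CCB·ABC·ABA·CCB·ABC·CCB·ABA·ABA·ABC·CCB·ABC·ABA·CCB·ABC·CCB·CCB·ABC·CCB·CCB·ABC·CCB·CCB·ABC·ABA
    A ↦ CCB
    B ↦ ABC
    C ↦ ABA

A->CCB, B->ABC, C->ABA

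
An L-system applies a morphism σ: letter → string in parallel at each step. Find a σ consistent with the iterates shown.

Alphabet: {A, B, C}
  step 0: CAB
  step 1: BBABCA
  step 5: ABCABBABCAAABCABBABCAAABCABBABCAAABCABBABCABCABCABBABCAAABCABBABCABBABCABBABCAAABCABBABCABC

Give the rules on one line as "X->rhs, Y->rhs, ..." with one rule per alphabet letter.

  step 0 ⇒ step 1: CAB ⇒ BB·ABC·A
    A ↦ ABC
    B ↦ A
    C ↦ BB

A->ABC, B->A, C->BB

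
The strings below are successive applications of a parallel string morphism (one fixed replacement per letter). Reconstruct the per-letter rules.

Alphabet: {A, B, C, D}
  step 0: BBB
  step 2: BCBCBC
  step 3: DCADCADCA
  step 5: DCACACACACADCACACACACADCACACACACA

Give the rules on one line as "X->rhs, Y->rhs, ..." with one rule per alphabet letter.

  step 2 ⇒ step 3: BCBCBC ⇒ D·CA·D·CA·D·CA
    B ↦ D
    C ↦ CA
    A ↦ CA  (constrained at step 3)
    D ↦ BC  (constrained at step 3)

A->CA, B->D, C->CA, D->BC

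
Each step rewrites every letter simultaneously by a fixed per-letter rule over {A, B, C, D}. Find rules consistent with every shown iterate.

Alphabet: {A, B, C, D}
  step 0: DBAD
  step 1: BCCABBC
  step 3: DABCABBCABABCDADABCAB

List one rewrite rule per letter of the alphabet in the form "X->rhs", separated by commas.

A->AB, B->C, C->DA, D->BC

  step 0 ⇒ step 1: DBAD ⇒ BC·C·AB·BC
    A ↦ AB
    B ↦ C
    D ↦ BC
    C ↦ DA  (constrained at step 1)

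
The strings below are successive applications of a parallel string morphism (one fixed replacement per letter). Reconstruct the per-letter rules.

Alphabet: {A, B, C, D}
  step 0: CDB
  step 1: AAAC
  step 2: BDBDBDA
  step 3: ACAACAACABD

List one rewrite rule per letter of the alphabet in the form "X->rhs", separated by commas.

  step 2 ⇒ step 3: BDBDBDA ⇒ AC·A·AC·A·AC·A·BD
    A ↦ BD
    B ↦ AC
    D ↦ A
  step 0 ⇒ step 1: CDB ⇒ A·A·AC
    C ↦ A

A->BD, B->AC, C->A, D->A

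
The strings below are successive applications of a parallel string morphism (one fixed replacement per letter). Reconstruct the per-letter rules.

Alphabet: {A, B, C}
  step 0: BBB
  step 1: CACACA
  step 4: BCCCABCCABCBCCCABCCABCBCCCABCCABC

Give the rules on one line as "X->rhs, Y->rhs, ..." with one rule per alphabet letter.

A->C, B->CA, C->BC

  step 0 ⇒ step 1: BBB ⇒ CA·CA·CA
    B ↦ CA
    A ↦ C  (constrained at step 1)
    C ↦ BC  (constrained at step 1)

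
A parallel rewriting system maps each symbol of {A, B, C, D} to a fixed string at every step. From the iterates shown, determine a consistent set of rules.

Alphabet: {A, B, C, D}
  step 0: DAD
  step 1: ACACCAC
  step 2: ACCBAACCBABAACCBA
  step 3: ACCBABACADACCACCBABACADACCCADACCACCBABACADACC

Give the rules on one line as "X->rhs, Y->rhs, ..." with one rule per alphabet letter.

  step 2 ⇒ step 3: ACCBAACCBABAACCBA ⇒ ACC·BA·BA·CAD·ACC·ACC·BA·BA·CAD·ACC·CAD·ACC·ACC·BA·BA·CAD·ACC
    A ↦ ACC
    B ↦ CAD
    C ↦ BA
  step 0 ⇒ step 1: DAD ⇒ AC·ACC·AC
    D ↦ AC

A->ACC, B->CAD, C->BA, D->AC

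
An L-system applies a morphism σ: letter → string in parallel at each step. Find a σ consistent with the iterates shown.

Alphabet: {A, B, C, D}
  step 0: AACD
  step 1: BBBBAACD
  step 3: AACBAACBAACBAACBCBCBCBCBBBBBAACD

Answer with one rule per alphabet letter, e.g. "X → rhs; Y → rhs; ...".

  step 0 ⇒ step 1: AACD ⇒ BB·BB·AA·CD
    A ↦ BB
    C ↦ AA
    D ↦ CD
    B ↦ CB  (constrained at step 1)

A->BB, B->CB, C->AA, D->CD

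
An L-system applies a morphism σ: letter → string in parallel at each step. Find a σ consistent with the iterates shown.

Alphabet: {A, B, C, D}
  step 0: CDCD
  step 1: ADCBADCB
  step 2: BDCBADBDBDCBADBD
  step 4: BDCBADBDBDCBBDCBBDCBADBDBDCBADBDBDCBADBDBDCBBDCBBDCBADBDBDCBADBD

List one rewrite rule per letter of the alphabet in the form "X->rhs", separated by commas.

  step 1 ⇒ step 2: ADCBADCB ⇒ BD·CB·AD·BD·BD·CB·AD·BD
    A ↦ BD
    B ↦ BD
    C ↦ AD
    D ↦ CB

A->BD, B->BD, C->AD, D->CB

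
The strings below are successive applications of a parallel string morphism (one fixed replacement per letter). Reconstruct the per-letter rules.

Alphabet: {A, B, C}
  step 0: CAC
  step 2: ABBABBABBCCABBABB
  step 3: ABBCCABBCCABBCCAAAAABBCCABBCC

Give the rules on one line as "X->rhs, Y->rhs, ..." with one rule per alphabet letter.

  step 2 ⇒ step 3: ABBABBABBCCABBABB ⇒ ABB·C·C·ABB·C·C·ABB·C·C·AA·AA·ABB·C·C·ABB·C·C
    A ↦ ABB
    B ↦ C
    C ↦ AA

A->ABB, B->C, C->AA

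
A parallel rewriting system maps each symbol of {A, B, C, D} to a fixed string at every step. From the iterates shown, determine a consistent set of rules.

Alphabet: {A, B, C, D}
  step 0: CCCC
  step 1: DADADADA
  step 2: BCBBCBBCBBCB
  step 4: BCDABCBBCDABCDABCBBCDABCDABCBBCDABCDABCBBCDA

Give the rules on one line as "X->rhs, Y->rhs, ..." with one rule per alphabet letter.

  step 1 ⇒ step 2: DADADADA ⇒ BC·B·BC·B·BC·B·BC·B
    A ↦ B
    D ↦ BC
    B ↦ DC  (constrained at step 2)
  step 0 ⇒ step 1: CCCC ⇒ DA·DA·DA·DA
    C ↦ DA

A->B, B->DC, C->DA, D->BC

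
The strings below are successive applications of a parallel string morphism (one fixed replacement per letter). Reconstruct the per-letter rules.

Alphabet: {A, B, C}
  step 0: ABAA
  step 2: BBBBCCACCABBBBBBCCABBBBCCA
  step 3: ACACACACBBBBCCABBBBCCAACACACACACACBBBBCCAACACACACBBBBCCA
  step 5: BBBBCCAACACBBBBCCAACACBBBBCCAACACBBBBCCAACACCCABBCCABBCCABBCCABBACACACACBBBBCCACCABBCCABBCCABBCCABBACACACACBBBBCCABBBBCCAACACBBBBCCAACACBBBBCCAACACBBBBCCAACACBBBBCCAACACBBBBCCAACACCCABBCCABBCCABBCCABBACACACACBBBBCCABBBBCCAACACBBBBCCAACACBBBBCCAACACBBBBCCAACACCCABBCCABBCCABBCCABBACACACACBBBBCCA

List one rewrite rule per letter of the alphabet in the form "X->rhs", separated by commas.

A->CCA, B->AC, C->BB

  step 2 ⇒ step 3: BBBBCCACCABBBBBBCCABBBBCCA ⇒ AC·AC·AC·AC·BB·BB·CCA·BB·BB·CCA·AC·AC·AC·AC·AC·AC·BB·BB·CCA·AC·AC·AC·AC·BB·BB·CCA
    A ↦ CCA
    B ↦ AC
    C ↦ BB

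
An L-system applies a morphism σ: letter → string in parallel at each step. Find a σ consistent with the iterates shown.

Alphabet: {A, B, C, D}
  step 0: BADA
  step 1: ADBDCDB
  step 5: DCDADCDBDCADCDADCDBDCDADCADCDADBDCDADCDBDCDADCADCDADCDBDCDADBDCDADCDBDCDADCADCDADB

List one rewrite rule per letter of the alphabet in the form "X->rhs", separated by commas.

A->DB, B->A, C->DA, D->DC

  step 0 ⇒ step 1: BADA ⇒ A·DB·DC·DB
    A ↦ DB
    B ↦ A
    D ↦ DC
    C ↦ DA  (constrained at step 1)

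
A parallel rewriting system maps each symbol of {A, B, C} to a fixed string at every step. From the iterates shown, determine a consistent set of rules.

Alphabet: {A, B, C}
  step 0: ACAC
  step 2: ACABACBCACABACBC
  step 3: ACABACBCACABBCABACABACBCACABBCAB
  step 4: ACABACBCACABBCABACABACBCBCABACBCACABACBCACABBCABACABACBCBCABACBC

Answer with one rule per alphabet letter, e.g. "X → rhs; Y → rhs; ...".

A->AC, B->BC, C->AB

  step 3 ⇒ step 4: ACABACBCACABBCABACABACBCACABBCAB ⇒ AC·AB·AC·BC·AC·AB·BC·AB·AC·AB·AC·BC·BC·AB·AC·BC·AC·AB·AC·BC·AC·AB·BC·AB·AC·AB·AC·BC·BC·AB·AC·BC
    A ↦ AC
    B ↦ BC
    C ↦ AB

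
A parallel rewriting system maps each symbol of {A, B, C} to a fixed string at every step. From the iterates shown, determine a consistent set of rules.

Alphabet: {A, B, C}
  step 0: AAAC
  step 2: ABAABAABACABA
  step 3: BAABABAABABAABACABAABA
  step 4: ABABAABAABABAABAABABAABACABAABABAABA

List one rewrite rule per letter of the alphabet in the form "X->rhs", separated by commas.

  step 3 ⇒ step 4: BAABABAABABAABACABAABA ⇒ A·BA·BA·A·BA·A·BA·BA·A·BA·A·BA·BA·A·BA·CA·BA·A·BA·BA·A·BA
    A ↦ BA
    B ↦ A
    C ↦ CA

A->BA, B->A, C->CA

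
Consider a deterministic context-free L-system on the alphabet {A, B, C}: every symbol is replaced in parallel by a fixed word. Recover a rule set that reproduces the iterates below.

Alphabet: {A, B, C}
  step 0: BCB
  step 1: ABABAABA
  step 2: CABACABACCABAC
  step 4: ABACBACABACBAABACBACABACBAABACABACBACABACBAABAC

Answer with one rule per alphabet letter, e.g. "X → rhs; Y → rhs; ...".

A->C, B->ABA, C->BA

  step 1 ⇒ step 2: ABABAABA ⇒ C·ABA·C·ABA·C·C·ABA·C
    A ↦ C
    B ↦ ABA
  step 0 ⇒ step 1: BCB ⇒ ABA·BA·ABA
    C ↦ BA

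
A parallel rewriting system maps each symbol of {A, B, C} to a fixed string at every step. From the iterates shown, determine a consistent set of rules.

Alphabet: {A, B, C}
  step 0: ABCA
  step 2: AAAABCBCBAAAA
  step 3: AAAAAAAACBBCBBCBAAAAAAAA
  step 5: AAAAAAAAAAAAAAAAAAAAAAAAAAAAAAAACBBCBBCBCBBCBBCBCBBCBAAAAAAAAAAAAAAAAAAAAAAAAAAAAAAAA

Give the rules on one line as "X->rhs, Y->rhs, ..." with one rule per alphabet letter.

  step 2 ⇒ step 3: AAAABCBCBAAAA ⇒ AA·AA·AA·AA·CB·B·CB·B·CB·AA·AA·AA·AA
    A ↦ AA
    B ↦ CB
    C ↦ B

A->AA, B->CB, C->B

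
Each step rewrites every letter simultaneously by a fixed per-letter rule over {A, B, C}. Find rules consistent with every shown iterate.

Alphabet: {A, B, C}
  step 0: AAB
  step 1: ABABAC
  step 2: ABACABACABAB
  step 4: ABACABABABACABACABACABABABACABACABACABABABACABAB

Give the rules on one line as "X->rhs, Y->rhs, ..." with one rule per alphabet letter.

  step 1 ⇒ step 2: ABABAC ⇒ AB·AC·AB·AC·AB·AB
    A ↦ AB
    B ↦ AC
    C ↦ AB

A->AB, B->AC, C->AB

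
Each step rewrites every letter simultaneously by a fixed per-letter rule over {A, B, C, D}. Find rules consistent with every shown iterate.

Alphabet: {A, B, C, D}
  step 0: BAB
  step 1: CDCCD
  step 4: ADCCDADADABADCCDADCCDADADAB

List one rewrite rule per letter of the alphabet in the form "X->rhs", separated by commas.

A->C, B->CD, C->AD, D->AB

  step 0 ⇒ step 1: BAB ⇒ CD·C·CD
    A ↦ C
    B ↦ CD
    C ↦ AD  (constrained at step 1)
    D ↦ AB  (constrained at step 1)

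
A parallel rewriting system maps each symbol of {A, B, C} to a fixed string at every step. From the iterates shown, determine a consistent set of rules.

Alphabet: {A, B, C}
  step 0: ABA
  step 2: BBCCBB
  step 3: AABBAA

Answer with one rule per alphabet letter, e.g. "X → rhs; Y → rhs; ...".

  step 2 ⇒ step 3: BBCCBB ⇒ A·A·B·B·A·A
    B ↦ A
    C ↦ B
    A ↦ CC  (constrained at step 0)

A->CC, B->A, C->B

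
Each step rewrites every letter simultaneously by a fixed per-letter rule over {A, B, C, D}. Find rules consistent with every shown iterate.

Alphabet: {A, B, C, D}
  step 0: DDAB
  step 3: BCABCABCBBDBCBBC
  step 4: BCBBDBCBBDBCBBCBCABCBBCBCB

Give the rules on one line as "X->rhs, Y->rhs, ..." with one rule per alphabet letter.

  step 3 ⇒ step 4: BCABCABCBBDBCBBC ⇒ BC·B·BD·BC·B·BD·BC·B·BC·BC·A·BC·B·BC·BC·B
    A ↦ BD
    B ↦ BC
    C ↦ B
    D ↦ A

A->BD, B->BC, C->B, D->A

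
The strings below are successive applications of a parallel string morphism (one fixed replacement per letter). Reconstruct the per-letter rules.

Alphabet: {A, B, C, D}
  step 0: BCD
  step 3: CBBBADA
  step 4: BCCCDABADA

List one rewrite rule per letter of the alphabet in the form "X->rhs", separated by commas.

A->DA, B->C, C->B, D->BA

  step 3 ⇒ step 4: CBBBADA ⇒ B·C·C·C·DA·BA·DA
    A ↦ DA
    B ↦ C
    C ↦ B
    D ↦ BA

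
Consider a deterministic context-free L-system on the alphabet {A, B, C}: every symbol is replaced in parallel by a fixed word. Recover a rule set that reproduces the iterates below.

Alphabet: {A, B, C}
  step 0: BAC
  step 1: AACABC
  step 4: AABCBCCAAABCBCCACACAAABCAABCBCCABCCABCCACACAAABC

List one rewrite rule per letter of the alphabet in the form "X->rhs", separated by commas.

A->CA, B->AA, C->BC

  step 0 ⇒ step 1: BAC ⇒ AA·CA·BC
    A ↦ CA
    B ↦ AA
    C ↦ BC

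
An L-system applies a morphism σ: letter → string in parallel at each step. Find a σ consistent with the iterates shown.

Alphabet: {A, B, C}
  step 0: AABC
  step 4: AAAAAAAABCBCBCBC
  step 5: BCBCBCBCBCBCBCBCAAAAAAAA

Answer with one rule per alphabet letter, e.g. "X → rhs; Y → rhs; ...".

  step 4 ⇒ step 5: AAAAAAAABCBCBCBC ⇒ BC·BC·BC·BC·BC·BC·BC·BC·A·A·A·A·A·A·A·A
    A ↦ BC
    B ↦ A
    C ↦ A

A->BC, B->A, C->A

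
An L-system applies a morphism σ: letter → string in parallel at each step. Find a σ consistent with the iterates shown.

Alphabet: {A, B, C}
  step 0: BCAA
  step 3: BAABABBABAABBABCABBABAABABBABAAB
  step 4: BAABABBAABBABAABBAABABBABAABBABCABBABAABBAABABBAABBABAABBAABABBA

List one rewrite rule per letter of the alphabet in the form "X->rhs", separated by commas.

A->AB, B->BA, C->BC

  step 3 ⇒ step 4: BAABABBABAABBABCABBABAABABBABAAB ⇒ BA·AB·AB·BA·AB·BA·BA·AB·BA·AB·AB·BA·BA·AB·BA·BC·AB·BA·BA·AB·BA·AB·AB·BA·AB·BA·BA·AB·BA·AB·AB·BA
    A ↦ AB
    B ↦ BA
    C ↦ BC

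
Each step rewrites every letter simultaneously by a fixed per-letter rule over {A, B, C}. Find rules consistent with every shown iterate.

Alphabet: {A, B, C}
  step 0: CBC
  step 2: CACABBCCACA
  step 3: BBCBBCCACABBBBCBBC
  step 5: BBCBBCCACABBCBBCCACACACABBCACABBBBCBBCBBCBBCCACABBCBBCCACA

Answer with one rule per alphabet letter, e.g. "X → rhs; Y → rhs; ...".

A->C, B->CA, C->BB

  step 2 ⇒ step 3: CACABBCCACA ⇒ BB·C·BB·C·CA·CA·BB·BB·C·BB·C
    A ↦ C
    B ↦ CA
    C ↦ BB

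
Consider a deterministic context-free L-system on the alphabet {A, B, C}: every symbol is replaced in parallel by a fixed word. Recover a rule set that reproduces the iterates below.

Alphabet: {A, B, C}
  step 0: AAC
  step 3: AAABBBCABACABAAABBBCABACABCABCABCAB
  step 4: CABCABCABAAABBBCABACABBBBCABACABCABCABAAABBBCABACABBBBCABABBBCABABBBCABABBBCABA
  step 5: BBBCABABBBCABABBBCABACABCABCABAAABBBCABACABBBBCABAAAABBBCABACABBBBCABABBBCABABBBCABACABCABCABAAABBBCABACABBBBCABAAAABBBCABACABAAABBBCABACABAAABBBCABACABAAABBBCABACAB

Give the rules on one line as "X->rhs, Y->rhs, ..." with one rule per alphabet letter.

  step 4 ⇒ step 5: CABCABCABAAABBBCABACABBBBCABACABCABCABAAABBBCABACABBBBCABABBBCABABBBCABABBBCABA ⇒ BBB·CAB·A·BBB·CAB·A·BBB·CAB·A·CAB·CAB·CAB·A·A·A·BBB·CAB·A·CAB·BBB·CAB·A·A·A·A·BBB·CAB·A·CAB·BBB·CAB·A·BBB·CAB·A·BBB·CAB·A·CAB·CAB·CAB·A·A·A·BBB·CAB·A·CAB·BBB·CAB·A·A·A·A·BBB·CAB·A·CAB·A·A·A·BBB·CAB·A·CAB·A·A·A·BBB·CAB·A·CAB·A·A·A·BBB·CAB·A·CAB
    A ↦ CAB
    B ↦ A
    C ↦ BBB

A->CAB, B->A, C->BBB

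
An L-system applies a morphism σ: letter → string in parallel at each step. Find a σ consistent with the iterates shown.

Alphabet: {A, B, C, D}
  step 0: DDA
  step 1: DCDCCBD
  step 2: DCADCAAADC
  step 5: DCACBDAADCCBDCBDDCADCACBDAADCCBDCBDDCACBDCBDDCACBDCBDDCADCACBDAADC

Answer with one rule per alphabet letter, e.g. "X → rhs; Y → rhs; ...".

  step 1 ⇒ step 2: DCDCCBD ⇒ DC·A·DC·A·A·A·DC
    B ↦ A
    C ↦ A
    D ↦ DC
  step 0 ⇒ step 1: DDA ⇒ DC·DC·CBD
    A ↦ CBD

A->CBD, B->A, C->A, D->DC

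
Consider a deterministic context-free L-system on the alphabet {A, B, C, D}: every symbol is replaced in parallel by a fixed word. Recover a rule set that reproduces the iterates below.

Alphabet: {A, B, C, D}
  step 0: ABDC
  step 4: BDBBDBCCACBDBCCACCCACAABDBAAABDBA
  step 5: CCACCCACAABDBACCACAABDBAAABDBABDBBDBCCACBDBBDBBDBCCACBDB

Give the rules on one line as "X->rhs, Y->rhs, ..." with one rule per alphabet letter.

A->BDB, B->C, C->A, D->CA

  step 4 ⇒ step 5: BDBBDBCCACBDBCCACCCACAABDBAAABDBA ⇒ C·CA·C·C·CA·C·A·A·BDB·A·C·CA·C·A·A·BDB·A·A·A·BDB·A·BDB·BDB·C·CA·C·BDB·BDB·BDB·C·CA·C·BDB
    A ↦ BDB
    B ↦ C
    C ↦ A
    D ↦ CA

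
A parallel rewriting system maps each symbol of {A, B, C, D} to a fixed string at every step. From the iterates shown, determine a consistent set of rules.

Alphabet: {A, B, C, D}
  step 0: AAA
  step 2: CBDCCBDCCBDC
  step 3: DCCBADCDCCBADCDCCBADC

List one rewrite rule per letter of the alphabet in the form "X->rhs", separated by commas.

A->BC, B->CB, C->DC, D->A

  step 2 ⇒ step 3: CBDCCBDCCBDC ⇒ DC·CB·A·DC·DC·CB·A·DC·DC·CB·A·DC
    B ↦ CB
    C ↦ DC
    D ↦ A
    A ↦ BC  (constrained at step 0)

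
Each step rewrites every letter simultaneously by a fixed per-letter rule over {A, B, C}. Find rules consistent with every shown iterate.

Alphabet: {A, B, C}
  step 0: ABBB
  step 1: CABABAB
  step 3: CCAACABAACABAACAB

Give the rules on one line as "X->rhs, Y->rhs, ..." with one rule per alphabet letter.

A->C, B->AB, C->AA

  step 0 ⇒ step 1: ABBB ⇒ C·AB·AB·AB
    A ↦ C
    B ↦ AB
    C ↦ AA  (constrained at step 1)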